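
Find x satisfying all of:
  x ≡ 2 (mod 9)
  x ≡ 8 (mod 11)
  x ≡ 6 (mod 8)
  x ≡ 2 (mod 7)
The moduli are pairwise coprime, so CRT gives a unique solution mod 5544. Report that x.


Product of moduli M = 9 · 11 · 8 · 7 = 5544.
Merge one congruence at a time:
  Start: x ≡ 2 (mod 9).
  Combine with x ≡ 8 (mod 11); new modulus lcm = 99.
    Write x = 2 + 9·t and substitute into x ≡ 8 (mod 11): 9·t ≡ 8 − 2 = 6 (mod 11).
    The inverse of 9 mod 11 is 5 (since 9·5 = 45 = 4·11 + 1), so t ≡ 5·6 = 30 ≡ 8 (mod 11).
    Then x = 2 + 9·8 = 74, valid modulo lcm(9, 11) = 99: x ≡ 74 (mod 99).
  Combine with x ≡ 6 (mod 8); new modulus lcm = 792.
    Write x = 74 + 99·t and substitute into x ≡ 6 (mod 8): 99·t ≡ 6 − 74 = -68 (mod 8).
    Reduce coefficients mod 8: 3·t ≡ 4 (mod 8).
    The inverse of 3 mod 8 is 3 (since 3·3 = 9 = 1·8 + 1), so t ≡ 3·4 = 12 ≡ 4 (mod 8).
    Then x = 74 + 99·4 = 470, valid modulo lcm(99, 8) = 792: x ≡ 470 (mod 792).
  Combine with x ≡ 2 (mod 7); new modulus lcm = 5544.
    Write x = 470 + 792·t and substitute into x ≡ 2 (mod 7): 792·t ≡ 2 − 470 = -468 (mod 7).
    Reduce coefficients mod 7: 1·t ≡ 1 (mod 7).
    So t ≡ 1 (mod 7).
    Then x = 470 + 792·1 = 1262, valid modulo lcm(792, 7) = 5544: x ≡ 1262 (mod 5544).
Verify against each original: 1262 mod 9 = 2, 1262 mod 11 = 8, 1262 mod 8 = 6, 1262 mod 7 = 2.

x ≡ 1262 (mod 5544).


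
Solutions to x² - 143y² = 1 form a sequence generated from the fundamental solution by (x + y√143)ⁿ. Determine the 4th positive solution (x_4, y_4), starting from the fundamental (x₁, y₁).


Step 1: Find the fundamental solution (x₁, y₁) of x² - 143y² = 1.
  Expand √143 as a continued fraction. a₀ = ⌊√143⌋ = 11; iterate m_{k+1} = d_k·a_k − m_k, d_{k+1} = (143 − m_{k+1}²)/d_k, a_{k+1} = ⌊(a₀ + m_{k+1})/d_{k+1}⌋ (starting m₀ = 0, d₀ = 1), with convergents p_k = a_k·p_{k-1} + p_{k-2}, q_k = a_k·q_{k-1} + q_{k-2} (p₋₁ = 1, q₋₁ = 0):
  k = 0: a₀ = 11; p₀/q₀ = 11/1; p₀² − 143·q₀² = 121 − 143 = -22.
  k = 1: m = 11, d = 22, a = ⌊(11 + 11)/22⌋ = 1; p/q = (1·11 + 1)/(1·1 + 0) = 12/1; p² − 143·q² = 144 − 143 = 1.
  The first convergent with p² − 143·q² = 1 gives the fundamental solution (x₁, y₁) = (12, 1).
Step 2: Apply the recurrence (x_{n+1}, y_{n+1}) = (x₁x_n + 143y₁y_n, x₁y_n + y₁x_n) repeatedly.
  From (x_1, y_1) = (12, 1): x_2 = 12·12 + 143·1·1 = 287; y_2 = 12·1 + 1·12 = 24.
  From (x_2, y_2) = (287, 24): x_3 = 12·287 + 143·1·24 = 6876; y_3 = 12·24 + 1·287 = 575.
  From (x_3, y_3) = (6876, 575): x_4 = 12·6876 + 143·1·575 = 164737; y_4 = 12·575 + 1·6876 = 13776.
Step 3: Verify x_4² - 143·y_4² = 27138279169 - 27138279168 = 1 (should be 1). ✓

(x_1, y_1) = (12, 1); (x_4, y_4) = (164737, 13776).


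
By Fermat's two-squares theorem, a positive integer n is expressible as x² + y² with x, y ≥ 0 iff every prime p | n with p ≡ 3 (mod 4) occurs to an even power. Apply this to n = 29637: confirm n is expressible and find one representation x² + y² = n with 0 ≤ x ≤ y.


Step 1: Factor n = 29637 = 3^2 · 37 · 89.
Step 2: Check the mod-4 condition on each prime factor: 3 ≡ 3 (mod 4), exponent 2 (must be even); 37 ≡ 1 (mod 4), exponent 1; 89 ≡ 1 (mod 4), exponent 1.
All primes ≡ 3 (mod 4) appear to even exponent (or don't appear), so by the two-squares theorem n IS expressible as a sum of two squares.
Step 3: Build a representation. Group n = k² · m with k = 3 and m = 37 · 89 = 3293 (a product of primes ≡ 1 (mod 4)); a representation of m scales to one of n via (k·x)² + (k·y)² = k²(x² + y²). Each prime p ≡ 1 (mod 4) is itself a sum of two squares; find a² by testing p − a² for a perfect square:
  37: 37 − 1² = 36 = 6² ⇒ 37 = 1² + 6².
  89: 89 − 1² = 88, 89 − 2² = 85, 89 − 3² = 80, 89 − 4² = 73, 89 − 5² = 64 = 8² ⇒ 89 = 5² + 8².
  Combine using the Brahmagupta–Fibonacci identity (a² + b²)(c² + d²) = (ac − bd)² + (ad + bc)² = (ac + bd)² + (ad − bc)²:
  37 · 89 = 3293: from (1² + 6²)(5² + 8²), take (1·5 − 6·8, 1·8 + 6·5) = (5 − 48, 8 + 30) = (-43, 38); dropping signs (only squares matter) gives (43, 38); check 43² + 38² = 1849 + 1444 = 3293 ✓.
  Scale by k = 3: (3·43, 3·38) = (129, 114).
Step 4: Order so x ≤ y and verify: 114² + 129² = 12996 + 16641 = 29637 = n. ✓

n = 29637 = 114² + 129² (one valid representation with x ≤ y).


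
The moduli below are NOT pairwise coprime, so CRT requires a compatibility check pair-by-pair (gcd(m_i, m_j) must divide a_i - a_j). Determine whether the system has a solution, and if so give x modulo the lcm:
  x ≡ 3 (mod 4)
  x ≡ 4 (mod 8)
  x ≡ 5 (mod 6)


Moduli 4, 8, 6 are not pairwise coprime, so CRT works modulo lcm(m_i) when all pairwise compatibility conditions hold.
Pairwise compatibility: gcd(m_i, m_j) must divide a_i - a_j for every pair.
Merge one congruence at a time:
  Start: x ≡ 3 (mod 4).
  Combine with x ≡ 4 (mod 8): gcd(4, 8) = 4, and 4 - 3 = 1 is NOT divisible by 4.
    ⇒ system is inconsistent (no integer solution).

No solution (the system is inconsistent).


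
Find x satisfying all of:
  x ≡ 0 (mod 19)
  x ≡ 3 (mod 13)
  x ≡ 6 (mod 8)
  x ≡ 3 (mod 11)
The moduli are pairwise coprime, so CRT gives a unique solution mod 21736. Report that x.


Product of moduli M = 19 · 13 · 8 · 11 = 21736.
Merge one congruence at a time:
  Start: x ≡ 0 (mod 19).
  Combine with x ≡ 3 (mod 13); new modulus lcm = 247.
    Write x = 0 + 19·t and substitute into x ≡ 3 (mod 13): 19·t ≡ 3 − 0 = 3 (mod 13).
    Reduce coefficients mod 13: 6·t ≡ 3 (mod 13).
    The inverse of 6 mod 13 is 11 (since 6·11 = 66 = 5·13 + 1), so t ≡ 11·3 = 33 ≡ 7 (mod 13).
    Then x = 0 + 19·7 = 133, valid modulo lcm(19, 13) = 247: x ≡ 133 (mod 247).
  Combine with x ≡ 6 (mod 8); new modulus lcm = 1976.
    Write x = 133 + 247·t and substitute into x ≡ 6 (mod 8): 247·t ≡ 6 − 133 = -127 (mod 8).
    Reduce coefficients mod 8: 7·t ≡ 1 (mod 8).
    The inverse of 7 mod 8 is 7 (since 7·7 = 49 = 6·8 + 1), so t ≡ 7·1 = 7 ≡ 7 (mod 8).
    Then x = 133 + 247·7 = 1862, valid modulo lcm(247, 8) = 1976: x ≡ 1862 (mod 1976).
  Combine with x ≡ 3 (mod 11); new modulus lcm = 21736.
    Write x = 1862 + 1976·t and substitute into x ≡ 3 (mod 11): 1976·t ≡ 3 − 1862 = -1859 (mod 11).
    Reduce coefficients mod 11: 7·t ≡ 0 (mod 11).
    The inverse of 7 mod 11 is 8 (since 7·8 = 56 = 5·11 + 1), so t ≡ 8·0 = 0 ≡ 0 (mod 11).
    Then x = 1862 + 1976·0 = 1862, valid modulo lcm(1976, 11) = 21736: x ≡ 1862 (mod 21736).
Verify against each original: 1862 mod 19 = 0, 1862 mod 13 = 3, 1862 mod 8 = 6, 1862 mod 11 = 3.

x ≡ 1862 (mod 21736).


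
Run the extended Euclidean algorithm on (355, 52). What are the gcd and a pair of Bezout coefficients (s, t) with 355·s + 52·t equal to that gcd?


Euclidean algorithm on (355, 52) — divide until remainder is 0:
  355 = 6 · 52 + 43
  52 = 1 · 43 + 9
  43 = 4 · 9 + 7
  9 = 1 · 7 + 2
  7 = 3 · 2 + 1
  2 = 2 · 1 + 0
gcd(355, 52) = 1.
Track Bezout coefficients alongside the remainders: start with r₀ = 355 = a·1 + b·0 (s = 1, t = 0) and r₁ = 52 = a·0 + b·1 (s = 0, t = 1); each new remainder r_{k+1} = r_{k-1} − q_k·r_k inherits s_{k+1} = s_{k-1} − q_k·s_k, t_{k+1} = t_{k-1} − q_k·t_k, so r_k = a·s_k + b·t_k at every step:
  q = 6: r = 43, s = 1 − 6·0 = 1, t = 0 − 6·1 = -6  (check: 355·1 + 52·(-6) = 43)
  q = 1: r = 9, s = 0 − 1·1 = -1, t = 1 − 1·(-6) = 7  (check: 355·(-1) + 52·7 = 9)
  q = 4: r = 7, s = 1 − 4·(-1) = 5, t = -6 − 4·7 = -34  (check: 355·5 + 52·(-34) = 7)
  q = 1: r = 2, s = -1 − 1·5 = -6, t = 7 − 1·(-34) = 41  (check: 355·(-6) + 52·41 = 2)
  q = 3: r = 1, s = 5 − 3·(-6) = 23, t = -34 − 3·41 = -157  (check: 355·23 + 52·(-157) = 1)
The row with r = 1 (the gcd) gives the Bezout coefficients s = 23, t = -157.
Result: 355 · (23) + 52 · (-157) = 1.

gcd(355, 52) = 1; s = 23, t = -157 (check: 355·23 + 52·(-157) = 1).


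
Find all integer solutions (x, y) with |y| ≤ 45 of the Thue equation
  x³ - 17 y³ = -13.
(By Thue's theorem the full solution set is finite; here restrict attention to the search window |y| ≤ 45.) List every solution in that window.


The equation is x³ - 17y³ = -13. For fixed y, x³ = 17·y³ − 13, so a solution requires the RHS to be a perfect cube.
Strategy: iterate y from -45 to 45, compute RHS = 17·y³ − 13, and check whether it is a (positive or negative) perfect cube.
Check small values of y:
  y = 0: RHS = -13 is not a perfect cube.
  y = 1: RHS = 4 is not a perfect cube.
  y = -1: RHS = -30 is not a perfect cube.
  y = 2: RHS = 123 is not a perfect cube.
  y = -2: RHS = -149 is not a perfect cube.
  y = 3: RHS = 446 is not a perfect cube.
  y = -3: RHS = -472 is not a perfect cube.
Continuing the search up to |y| = 45 finds no solutions either.
No (x, y) in the scanned range satisfies the equation.

No integer solutions with |y| ≤ 45.


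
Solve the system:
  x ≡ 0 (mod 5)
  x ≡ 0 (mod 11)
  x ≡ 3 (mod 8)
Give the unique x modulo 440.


Moduli 5, 11, 8 are pairwise coprime; by CRT there is a unique solution modulo M = 5 · 11 · 8 = 440.
Solve pairwise, accumulating the modulus:
  Start with x ≡ 0 (mod 5).
  Combine with x ≡ 0 (mod 11): since gcd(5, 11) = 1, we get a unique residue mod 55.
    Write x = 0 + 5·t and substitute into x ≡ 0 (mod 11): 5·t ≡ 0 − 0 = 0 (mod 11).
    The inverse of 5 mod 11 is 9 (since 5·9 = 45 = 4·11 + 1), so t ≡ 9·0 = 0 ≡ 0 (mod 11).
    Then x = 0 + 5·0 = 0, valid modulo lcm(5, 11) = 55: x ≡ 0 (mod 55).
  Combine with x ≡ 3 (mod 8): since gcd(55, 8) = 1, we get a unique residue mod 440.
    Write x = 0 + 55·t and substitute into x ≡ 3 (mod 8): 55·t ≡ 3 − 0 = 3 (mod 8).
    Reduce coefficients mod 8: 7·t ≡ 3 (mod 8).
    The inverse of 7 mod 8 is 7 (since 7·7 = 49 = 6·8 + 1), so t ≡ 7·3 = 21 ≡ 5 (mod 8).
    Then x = 0 + 55·5 = 275, valid modulo lcm(55, 8) = 440: x ≡ 275 (mod 440).
Verify: 275 mod 5 = 0 ✓, 275 mod 11 = 0 ✓, 275 mod 8 = 3 ✓.

x ≡ 275 (mod 440).


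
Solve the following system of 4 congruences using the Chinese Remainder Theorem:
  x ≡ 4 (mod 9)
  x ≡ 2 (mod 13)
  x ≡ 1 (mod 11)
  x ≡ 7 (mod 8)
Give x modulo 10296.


Product of moduli M = 9 · 13 · 11 · 8 = 10296.
Merge one congruence at a time:
  Start: x ≡ 4 (mod 9).
  Combine with x ≡ 2 (mod 13); new modulus lcm = 117.
    Write x = 4 + 9·t and substitute into x ≡ 2 (mod 13): 9·t ≡ 2 − 4 = -2 (mod 13).
    Reduce coefficients mod 13: 9·t ≡ 11 (mod 13).
    The inverse of 9 mod 13 is 3 (since 9·3 = 27 = 2·13 + 1), so t ≡ 3·11 = 33 ≡ 7 (mod 13).
    Then x = 4 + 9·7 = 67, valid modulo lcm(9, 13) = 117: x ≡ 67 (mod 117).
  Combine with x ≡ 1 (mod 11); new modulus lcm = 1287.
    Write x = 67 + 117·t and substitute into x ≡ 1 (mod 11): 117·t ≡ 1 − 67 = -66 (mod 11).
    Reduce coefficients mod 11: 7·t ≡ 0 (mod 11).
    The inverse of 7 mod 11 is 8 (since 7·8 = 56 = 5·11 + 1), so t ≡ 8·0 = 0 ≡ 0 (mod 11).
    Then x = 67 + 117·0 = 67, valid modulo lcm(117, 11) = 1287: x ≡ 67 (mod 1287).
  Combine with x ≡ 7 (mod 8); new modulus lcm = 10296.
    Write x = 67 + 1287·t and substitute into x ≡ 7 (mod 8): 1287·t ≡ 7 − 67 = -60 (mod 8).
    Reduce coefficients mod 8: 7·t ≡ 4 (mod 8).
    The inverse of 7 mod 8 is 7 (since 7·7 = 49 = 6·8 + 1), so t ≡ 7·4 = 28 ≡ 4 (mod 8).
    Then x = 67 + 1287·4 = 5215, valid modulo lcm(1287, 8) = 10296: x ≡ 5215 (mod 10296).
Verify against each original: 5215 mod 9 = 4, 5215 mod 13 = 2, 5215 mod 11 = 1, 5215 mod 8 = 7.

x ≡ 5215 (mod 10296).


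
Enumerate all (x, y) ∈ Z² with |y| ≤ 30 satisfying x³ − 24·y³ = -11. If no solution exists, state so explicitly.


The equation is x³ - 24y³ = -11. For fixed y, x³ = 24·y³ − 11, so a solution requires the RHS to be a perfect cube.
Strategy: iterate y from -30 to 30, compute RHS = 24·y³ − 11, and check whether it is a (positive or negative) perfect cube.
Check small values of y:
  y = 0: RHS = -11 is not a perfect cube.
  y = 1: RHS = 13 is not a perfect cube.
  y = -1: RHS = -35 is not a perfect cube.
  y = 2: RHS = 181 is not a perfect cube.
  y = -2: RHS = -203 is not a perfect cube.
  y = 3: RHS = 637 is not a perfect cube.
  y = -3: RHS = -659 is not a perfect cube.
Continuing the search up to |y| = 30 finds no solutions either.
No (x, y) in the scanned range satisfies the equation.

No integer solutions with |y| ≤ 30.


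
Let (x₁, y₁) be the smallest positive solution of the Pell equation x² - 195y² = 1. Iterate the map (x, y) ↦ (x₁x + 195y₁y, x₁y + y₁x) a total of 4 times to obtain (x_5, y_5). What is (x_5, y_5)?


Step 1: Find the fundamental solution (x₁, y₁) of x² - 195y² = 1.
  Expand √195 as a continued fraction. a₀ = ⌊√195⌋ = 13; iterate m_{k+1} = d_k·a_k − m_k, d_{k+1} = (195 − m_{k+1}²)/d_k, a_{k+1} = ⌊(a₀ + m_{k+1})/d_{k+1}⌋ (starting m₀ = 0, d₀ = 1), with convergents p_k = a_k·p_{k-1} + p_{k-2}, q_k = a_k·q_{k-1} + q_{k-2} (p₋₁ = 1, q₋₁ = 0):
  k = 0: a₀ = 13; p₀/q₀ = 13/1; p₀² − 195·q₀² = 169 − 195 = -26.
  k = 1: m = 13, d = 26, a = ⌊(13 + 13)/26⌋ = 1; p/q = (1·13 + 1)/(1·1 + 0) = 14/1; p² − 195·q² = 196 − 195 = 1.
  The first convergent with p² − 195·q² = 1 gives the fundamental solution (x₁, y₁) = (14, 1).
Step 2: Apply the recurrence (x_{n+1}, y_{n+1}) = (x₁x_n + 195y₁y_n, x₁y_n + y₁x_n) repeatedly.
  From (x_1, y_1) = (14, 1): x_2 = 14·14 + 195·1·1 = 391; y_2 = 14·1 + 1·14 = 28.
  From (x_2, y_2) = (391, 28): x_3 = 14·391 + 195·1·28 = 10934; y_3 = 14·28 + 1·391 = 783.
  From (x_3, y_3) = (10934, 783): x_4 = 14·10934 + 195·1·783 = 305761; y_4 = 14·783 + 1·10934 = 21896.
  From (x_4, y_4) = (305761, 21896): x_5 = 14·305761 + 195·1·21896 = 8550374; y_5 = 14·21896 + 1·305761 = 612305.
Step 3: Verify x_5² - 195·y_5² = 73108895539876 - 73108895539875 = 1 (should be 1). ✓

(x_1, y_1) = (14, 1); (x_5, y_5) = (8550374, 612305).


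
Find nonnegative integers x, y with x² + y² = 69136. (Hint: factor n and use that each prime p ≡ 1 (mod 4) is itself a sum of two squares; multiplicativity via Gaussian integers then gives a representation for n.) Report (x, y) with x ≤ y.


Step 1: Factor n = 69136 = 2^4 · 29 · 149.
Step 2: Check the mod-4 condition on each prime factor: 2 = 2 (special); 29 ≡ 1 (mod 4), exponent 1; 149 ≡ 1 (mod 4), exponent 1.
All primes ≡ 3 (mod 4) appear to even exponent (or don't appear), so by the two-squares theorem n IS expressible as a sum of two squares.
Step 3: Build a representation. Group n = k² · m with k = 4 and m = 29 · 149 = 4321 (a product of primes ≡ 1 (mod 4)); a representation of m scales to one of n via (k·x)² + (k·y)² = k²(x² + y²). Each prime p ≡ 1 (mod 4) is itself a sum of two squares; find a² by testing p − a² for a perfect square:
  29: 29 − 1² = 28, 29 − 2² = 25 = 5² ⇒ 29 = 2² + 5².
  149: 149 − 1² = 148, 149 − 2² = 145, 149 − 3² = 140, 149 − 4² = 133, 149 − 5² = 124, 149 − 6² = 113, 149 − 7² = 100 = 10² ⇒ 149 = 7² + 10².
  Combine using the Brahmagupta–Fibonacci identity (a² + b²)(c² + d²) = (ac − bd)² + (ad + bc)² = (ac + bd)² + (ad − bc)²:
  29 · 149 = 4321: from (2² + 5²)(7² + 10²), take (2·7 − 5·10, 2·10 + 5·7) = (14 − 50, 20 + 35) = (-36, 55); dropping signs (only squares matter) gives (36, 55); check 36² + 55² = 1296 + 3025 = 4321 ✓.
  Scale by k = 4: (4·36, 4·55) = (144, 220).
Step 4: Order so x ≤ y and verify: 144² + 220² = 20736 + 48400 = 69136 = n. ✓

n = 69136 = 144² + 220² (one valid representation with x ≤ y).


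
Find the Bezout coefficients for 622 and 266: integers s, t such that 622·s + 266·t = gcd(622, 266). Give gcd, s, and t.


Euclidean algorithm on (622, 266) — divide until remainder is 0:
  622 = 2 · 266 + 90
  266 = 2 · 90 + 86
  90 = 1 · 86 + 4
  86 = 21 · 4 + 2
  4 = 2 · 2 + 0
gcd(622, 266) = 2.
Track Bezout coefficients alongside the remainders: start with r₀ = 622 = a·1 + b·0 (s = 1, t = 0) and r₁ = 266 = a·0 + b·1 (s = 0, t = 1); each new remainder r_{k+1} = r_{k-1} − q_k·r_k inherits s_{k+1} = s_{k-1} − q_k·s_k, t_{k+1} = t_{k-1} − q_k·t_k, so r_k = a·s_k + b·t_k at every step:
  q = 2: r = 90, s = 1 − 2·0 = 1, t = 0 − 2·1 = -2  (check: 622·1 + 266·(-2) = 90)
  q = 2: r = 86, s = 0 − 2·1 = -2, t = 1 − 2·(-2) = 5  (check: 622·(-2) + 266·5 = 86)
  q = 1: r = 4, s = 1 − 1·(-2) = 3, t = -2 − 1·5 = -7  (check: 622·3 + 266·(-7) = 4)
  q = 21: r = 2, s = -2 − 21·3 = -65, t = 5 − 21·(-7) = 152  (check: 622·(-65) + 266·152 = 2)
The row with r = 2 (the gcd) gives the Bezout coefficients s = -65, t = 152.
Result: 622 · (-65) + 266 · (152) = 2.

gcd(622, 266) = 2; s = -65, t = 152 (check: 622·(-65) + 266·152 = 2).


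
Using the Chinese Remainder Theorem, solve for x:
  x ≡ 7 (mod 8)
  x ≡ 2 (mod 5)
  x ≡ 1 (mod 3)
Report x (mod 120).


Moduli 8, 5, 3 are pairwise coprime; by CRT there is a unique solution modulo M = 8 · 5 · 3 = 120.
Solve pairwise, accumulating the modulus:
  Start with x ≡ 7 (mod 8).
  Combine with x ≡ 2 (mod 5): since gcd(8, 5) = 1, we get a unique residue mod 40.
    Write x = 7 + 8·t and substitute into x ≡ 2 (mod 5): 8·t ≡ 2 − 7 = -5 (mod 5).
    Reduce coefficients mod 5: 3·t ≡ 0 (mod 5).
    The inverse of 3 mod 5 is 2 (since 3·2 = 6 = 1·5 + 1), so t ≡ 2·0 = 0 ≡ 0 (mod 5).
    Then x = 7 + 8·0 = 7, valid modulo lcm(8, 5) = 40: x ≡ 7 (mod 40).
  Combine with x ≡ 1 (mod 3): since gcd(40, 3) = 1, we get a unique residue mod 120.
    Write x = 7 + 40·t and substitute into x ≡ 1 (mod 3): 40·t ≡ 1 − 7 = -6 (mod 3).
    Reduce coefficients mod 3: 1·t ≡ 0 (mod 3).
    So t ≡ 0 (mod 3).
    Then x = 7 + 40·0 = 7, valid modulo lcm(40, 3) = 120: x ≡ 7 (mod 120).
Verify: 7 mod 8 = 7 ✓, 7 mod 5 = 2 ✓, 7 mod 3 = 1 ✓.

x ≡ 7 (mod 120).


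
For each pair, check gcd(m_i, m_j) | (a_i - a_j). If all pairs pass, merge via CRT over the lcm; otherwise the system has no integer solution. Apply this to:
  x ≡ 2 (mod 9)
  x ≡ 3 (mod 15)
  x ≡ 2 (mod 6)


Moduli 9, 15, 6 are not pairwise coprime, so CRT works modulo lcm(m_i) when all pairwise compatibility conditions hold.
Pairwise compatibility: gcd(m_i, m_j) must divide a_i - a_j for every pair.
Merge one congruence at a time:
  Start: x ≡ 2 (mod 9).
  Combine with x ≡ 3 (mod 15): gcd(9, 15) = 3, and 3 - 2 = 1 is NOT divisible by 3.
    ⇒ system is inconsistent (no integer solution).

No solution (the system is inconsistent).


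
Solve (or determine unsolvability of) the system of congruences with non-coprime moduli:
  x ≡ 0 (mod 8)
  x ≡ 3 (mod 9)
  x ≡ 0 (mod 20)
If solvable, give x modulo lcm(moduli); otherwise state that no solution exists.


Moduli 8, 9, 20 are not pairwise coprime, so CRT works modulo lcm(m_i) when all pairwise compatibility conditions hold.
Pairwise compatibility: gcd(m_i, m_j) must divide a_i - a_j for every pair.
Merge one congruence at a time:
  Start: x ≡ 0 (mod 8).
  Combine with x ≡ 3 (mod 9): gcd(8, 9) = 1; 3 - 0 = 3, which IS divisible by 1, so compatible.
    Write x = 0 + 8·t and substitute into x ≡ 3 (mod 9): 8·t ≡ 3 − 0 = 3 (mod 9).
    The inverse of 8 mod 9 is 8 (since 8·8 = 64 = 7·9 + 1), so t ≡ 8·3 = 24 ≡ 6 (mod 9).
    Then x = 0 + 8·6 = 48, valid modulo lcm(8, 9) = 72: x ≡ 48 (mod 72).
  Combine with x ≡ 0 (mod 20): gcd(72, 20) = 4; 0 - 48 = -48, which IS divisible by 4, so compatible.
    Write x = 48 + 72·t and substitute into x ≡ 0 (mod 20): 72·t ≡ 0 − 48 = -48 (mod 20).
    Divide the congruence (and modulus) by g = 4: 18·t ≡ -12 (mod 5).
    Reduce coefficients mod 5: 3·t ≡ 3 (mod 5).
    The inverse of 3 mod 5 is 2 (since 3·2 = 6 = 1·5 + 1), so t ≡ 2·3 = 6 ≡ 1 (mod 5).
    Then x = 48 + 72·1 = 120, valid modulo lcm(72, 20) = 360: x ≡ 120 (mod 360).
Verify: 120 mod 8 = 0, 120 mod 9 = 3, 120 mod 20 = 0.

x ≡ 120 (mod 360).


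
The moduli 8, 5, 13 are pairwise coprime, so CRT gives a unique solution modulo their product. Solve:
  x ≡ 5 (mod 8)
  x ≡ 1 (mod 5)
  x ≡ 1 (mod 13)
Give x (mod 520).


Moduli 8, 5, 13 are pairwise coprime; by CRT there is a unique solution modulo M = 8 · 5 · 13 = 520.
Solve pairwise, accumulating the modulus:
  Start with x ≡ 5 (mod 8).
  Combine with x ≡ 1 (mod 5): since gcd(8, 5) = 1, we get a unique residue mod 40.
    Write x = 5 + 8·t and substitute into x ≡ 1 (mod 5): 8·t ≡ 1 − 5 = -4 (mod 5).
    Reduce coefficients mod 5: 3·t ≡ 1 (mod 5).
    The inverse of 3 mod 5 is 2 (since 3·2 = 6 = 1·5 + 1), so t ≡ 2·1 = 2 ≡ 2 (mod 5).
    Then x = 5 + 8·2 = 21, valid modulo lcm(8, 5) = 40: x ≡ 21 (mod 40).
  Combine with x ≡ 1 (mod 13): since gcd(40, 13) = 1, we get a unique residue mod 520.
    Write x = 21 + 40·t and substitute into x ≡ 1 (mod 13): 40·t ≡ 1 − 21 = -20 (mod 13).
    Reduce coefficients mod 13: 1·t ≡ 6 (mod 13).
    So t ≡ 6 (mod 13).
    Then x = 21 + 40·6 = 261, valid modulo lcm(40, 13) = 520: x ≡ 261 (mod 520).
Verify: 261 mod 8 = 5 ✓, 261 mod 5 = 1 ✓, 261 mod 13 = 1 ✓.

x ≡ 261 (mod 520).


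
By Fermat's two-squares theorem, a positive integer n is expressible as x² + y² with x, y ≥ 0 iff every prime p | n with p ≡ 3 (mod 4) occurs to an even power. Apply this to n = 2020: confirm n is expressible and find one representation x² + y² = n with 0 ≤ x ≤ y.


Step 1: Factor n = 2020 = 2^2 · 5 · 101.
Step 2: Check the mod-4 condition on each prime factor: 2 = 2 (special); 5 ≡ 1 (mod 4), exponent 1; 101 ≡ 1 (mod 4), exponent 1.
All primes ≡ 3 (mod 4) appear to even exponent (or don't appear), so by the two-squares theorem n IS expressible as a sum of two squares.
Step 3: Build a representation. Group n = k² · m with k = 2 and m = 5 · 101 = 505 (a product of primes ≡ 1 (mod 4)); a representation of m scales to one of n via (k·x)² + (k·y)² = k²(x² + y²). Each prime p ≡ 1 (mod 4) is itself a sum of two squares; find a² by testing p − a² for a perfect square:
  5: 5 − 1² = 4 = 2² ⇒ 5 = 1² + 2².
  101: 101 − 1² = 100 = 10² ⇒ 101 = 1² + 10².
  Combine using the Brahmagupta–Fibonacci identity (a² + b²)(c² + d²) = (ac − bd)² + (ad + bc)² = (ac + bd)² + (ad − bc)²:
  5 · 101 = 505: from (1² + 2²)(1² + 10²), take (1·1 − 2·10, 1·10 + 2·1) = (1 − 20, 10 + 2) = (-19, 12); dropping signs (only squares matter) gives (19, 12); check 19² + 12² = 361 + 144 = 505 ✓.
  Scale by k = 2: (2·19, 2·12) = (38, 24).
Step 4: Order so x ≤ y and verify: 24² + 38² = 576 + 1444 = 2020 = n. ✓

n = 2020 = 24² + 38² (one valid representation with x ≤ y).


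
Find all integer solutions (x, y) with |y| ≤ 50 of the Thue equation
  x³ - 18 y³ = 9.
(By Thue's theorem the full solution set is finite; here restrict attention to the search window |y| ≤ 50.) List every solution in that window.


The equation is x³ - 18y³ = 9. For fixed y, x³ = 18·y³ + 9, so a solution requires the RHS to be a perfect cube.
Strategy: iterate y from -50 to 50, compute RHS = 18·y³ + 9, and check whether it is a (positive or negative) perfect cube.
Check small values of y:
  y = 0: RHS = 9 is not a perfect cube.
  y = 1: RHS = 27 = (3)³ ⇒ x = 3 works.
  y = -1: RHS = -9 is not a perfect cube.
  y = 2: RHS = 153 is not a perfect cube.
  y = -2: RHS = -135 is not a perfect cube.
  y = 3: RHS = 495 is not a perfect cube.
  y = -3: RHS = -477 is not a perfect cube.
Continuing the search up to |y| = 50 finds no further solutions beyond those listed.
Collected solutions: (3, 1).

Solutions (with |y| ≤ 50): (3, 1).


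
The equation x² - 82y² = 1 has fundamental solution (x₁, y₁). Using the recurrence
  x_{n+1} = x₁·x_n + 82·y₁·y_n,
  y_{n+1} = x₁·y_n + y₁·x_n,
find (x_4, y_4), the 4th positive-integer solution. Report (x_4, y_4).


Step 1: Find the fundamental solution (x₁, y₁) of x² - 82y² = 1.
  Expand √82 as a continued fraction. a₀ = ⌊√82⌋ = 9; iterate m_{k+1} = d_k·a_k − m_k, d_{k+1} = (82 − m_{k+1}²)/d_k, a_{k+1} = ⌊(a₀ + m_{k+1})/d_{k+1}⌋ (starting m₀ = 0, d₀ = 1), with convergents p_k = a_k·p_{k-1} + p_{k-2}, q_k = a_k·q_{k-1} + q_{k-2} (p₋₁ = 1, q₋₁ = 0):
  k = 0: a₀ = 9; p₀/q₀ = 9/1; p₀² − 82·q₀² = 81 − 82 = -1.
  k = 1: m = 9, d = 1, a = ⌊(9 + 9)/1⌋ = 18; p/q = (18·9 + 1)/(18·1 + 0) = 163/18; p² − 82·q² = 26569 − 26568 = 1.
  The first convergent with p² − 82·q² = 1 gives the fundamental solution (x₁, y₁) = (163, 18).
Step 2: Apply the recurrence (x_{n+1}, y_{n+1}) = (x₁x_n + 82y₁y_n, x₁y_n + y₁x_n) repeatedly.
  From (x_1, y_1) = (163, 18): x_2 = 163·163 + 82·18·18 = 53137; y_2 = 163·18 + 18·163 = 5868.
  From (x_2, y_2) = (53137, 5868): x_3 = 163·53137 + 82·18·5868 = 17322499; y_3 = 163·5868 + 18·53137 = 1912950.
  From (x_3, y_3) = (17322499, 1912950): x_4 = 163·17322499 + 82·18·1912950 = 5647081537; y_4 = 163·1912950 + 18·17322499 = 623615832.
Step 3: Verify x_4² - 82·y_4² = 31889529885526282369 - 31889529885526282368 = 1 (should be 1). ✓

(x_1, y_1) = (163, 18); (x_4, y_4) = (5647081537, 623615832).


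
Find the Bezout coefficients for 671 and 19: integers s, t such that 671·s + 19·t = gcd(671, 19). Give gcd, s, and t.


Euclidean algorithm on (671, 19) — divide until remainder is 0:
  671 = 35 · 19 + 6
  19 = 3 · 6 + 1
  6 = 6 · 1 + 0
gcd(671, 19) = 1.
Track Bezout coefficients alongside the remainders: start with r₀ = 671 = a·1 + b·0 (s = 1, t = 0) and r₁ = 19 = a·0 + b·1 (s = 0, t = 1); each new remainder r_{k+1} = r_{k-1} − q_k·r_k inherits s_{k+1} = s_{k-1} − q_k·s_k, t_{k+1} = t_{k-1} − q_k·t_k, so r_k = a·s_k + b·t_k at every step:
  q = 35: r = 6, s = 1 − 35·0 = 1, t = 0 − 35·1 = -35  (check: 671·1 + 19·(-35) = 6)
  q = 3: r = 1, s = 0 − 3·1 = -3, t = 1 − 3·(-35) = 106  (check: 671·(-3) + 19·106 = 1)
The row with r = 1 (the gcd) gives the Bezout coefficients s = -3, t = 106.
Result: 671 · (-3) + 19 · (106) = 1.

gcd(671, 19) = 1; s = -3, t = 106 (check: 671·(-3) + 19·106 = 1).


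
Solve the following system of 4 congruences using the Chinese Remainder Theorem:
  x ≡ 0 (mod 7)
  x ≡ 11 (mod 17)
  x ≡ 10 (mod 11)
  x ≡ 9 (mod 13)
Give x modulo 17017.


Product of moduli M = 7 · 17 · 11 · 13 = 17017.
Merge one congruence at a time:
  Start: x ≡ 0 (mod 7).
  Combine with x ≡ 11 (mod 17); new modulus lcm = 119.
    Write x = 0 + 7·t and substitute into x ≡ 11 (mod 17): 7·t ≡ 11 − 0 = 11 (mod 17).
    The inverse of 7 mod 17 is 5 (since 7·5 = 35 = 2·17 + 1), so t ≡ 5·11 = 55 ≡ 4 (mod 17).
    Then x = 0 + 7·4 = 28, valid modulo lcm(7, 17) = 119: x ≡ 28 (mod 119).
  Combine with x ≡ 10 (mod 11); new modulus lcm = 1309.
    Write x = 28 + 119·t and substitute into x ≡ 10 (mod 11): 119·t ≡ 10 − 28 = -18 (mod 11).
    Reduce coefficients mod 11: 9·t ≡ 4 (mod 11).
    The inverse of 9 mod 11 is 5 (since 9·5 = 45 = 4·11 + 1), so t ≡ 5·4 = 20 ≡ 9 (mod 11).
    Then x = 28 + 119·9 = 1099, valid modulo lcm(119, 11) = 1309: x ≡ 1099 (mod 1309).
  Combine with x ≡ 9 (mod 13); new modulus lcm = 17017.
    Write x = 1099 + 1309·t and substitute into x ≡ 9 (mod 13): 1309·t ≡ 9 − 1099 = -1090 (mod 13).
    Reduce coefficients mod 13: 9·t ≡ 2 (mod 13).
    The inverse of 9 mod 13 is 3 (since 9·3 = 27 = 2·13 + 1), so t ≡ 3·2 = 6 ≡ 6 (mod 13).
    Then x = 1099 + 1309·6 = 8953, valid modulo lcm(1309, 13) = 17017: x ≡ 8953 (mod 17017).
Verify against each original: 8953 mod 7 = 0, 8953 mod 17 = 11, 8953 mod 11 = 10, 8953 mod 13 = 9.

x ≡ 8953 (mod 17017).


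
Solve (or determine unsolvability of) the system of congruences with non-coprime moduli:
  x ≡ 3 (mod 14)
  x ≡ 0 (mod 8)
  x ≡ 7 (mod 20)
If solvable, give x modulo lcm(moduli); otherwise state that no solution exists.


Moduli 14, 8, 20 are not pairwise coprime, so CRT works modulo lcm(m_i) when all pairwise compatibility conditions hold.
Pairwise compatibility: gcd(m_i, m_j) must divide a_i - a_j for every pair.
Merge one congruence at a time:
  Start: x ≡ 3 (mod 14).
  Combine with x ≡ 0 (mod 8): gcd(14, 8) = 2, and 0 - 3 = -3 is NOT divisible by 2.
    ⇒ system is inconsistent (no integer solution).

No solution (the system is inconsistent).


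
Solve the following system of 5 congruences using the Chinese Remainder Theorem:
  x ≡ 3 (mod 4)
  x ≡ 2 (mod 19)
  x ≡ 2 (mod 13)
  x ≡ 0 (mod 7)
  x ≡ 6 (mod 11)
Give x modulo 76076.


Product of moduli M = 4 · 19 · 13 · 7 · 11 = 76076.
Merge one congruence at a time:
  Start: x ≡ 3 (mod 4).
  Combine with x ≡ 2 (mod 19); new modulus lcm = 76.
    Write x = 3 + 4·t and substitute into x ≡ 2 (mod 19): 4·t ≡ 2 − 3 = -1 (mod 19).
    Reduce coefficients mod 19: 4·t ≡ 18 (mod 19).
    The inverse of 4 mod 19 is 5 (since 4·5 = 20 = 1·19 + 1), so t ≡ 5·18 = 90 ≡ 14 (mod 19).
    Then x = 3 + 4·14 = 59, valid modulo lcm(4, 19) = 76: x ≡ 59 (mod 76).
  Combine with x ≡ 2 (mod 13); new modulus lcm = 988.
    Write x = 59 + 76·t and substitute into x ≡ 2 (mod 13): 76·t ≡ 2 − 59 = -57 (mod 13).
    Reduce coefficients mod 13: 11·t ≡ 8 (mod 13).
    The inverse of 11 mod 13 is 6 (since 11·6 = 66 = 5·13 + 1), so t ≡ 6·8 = 48 ≡ 9 (mod 13).
    Then x = 59 + 76·9 = 743, valid modulo lcm(76, 13) = 988: x ≡ 743 (mod 988).
  Combine with x ≡ 0 (mod 7); new modulus lcm = 6916.
    Write x = 743 + 988·t and substitute into x ≡ 0 (mod 7): 988·t ≡ 0 − 743 = -743 (mod 7).
    Reduce coefficients mod 7: 1·t ≡ 6 (mod 7).
    So t ≡ 6 (mod 7).
    Then x = 743 + 988·6 = 6671, valid modulo lcm(988, 7) = 6916: x ≡ 6671 (mod 6916).
  Combine with x ≡ 6 (mod 11); new modulus lcm = 76076.
    Write x = 6671 + 6916·t and substitute into x ≡ 6 (mod 11): 6916·t ≡ 6 − 6671 = -6665 (mod 11).
    Reduce coefficients mod 11: 8·t ≡ 1 (mod 11).
    The inverse of 8 mod 11 is 7 (since 8·7 = 56 = 5·11 + 1), so t ≡ 7·1 = 7 ≡ 7 (mod 11).
    Then x = 6671 + 6916·7 = 55083, valid modulo lcm(6916, 11) = 76076: x ≡ 55083 (mod 76076).
Verify against each original: 55083 mod 4 = 3, 55083 mod 19 = 2, 55083 mod 13 = 2, 55083 mod 7 = 0, 55083 mod 11 = 6.

x ≡ 55083 (mod 76076).


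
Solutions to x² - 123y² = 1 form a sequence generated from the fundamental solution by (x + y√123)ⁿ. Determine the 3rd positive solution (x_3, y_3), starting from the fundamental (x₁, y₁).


Step 1: Find the fundamental solution (x₁, y₁) of x² - 123y² = 1.
  Expand √123 as a continued fraction. a₀ = ⌊√123⌋ = 11; iterate m_{k+1} = d_k·a_k − m_k, d_{k+1} = (123 − m_{k+1}²)/d_k, a_{k+1} = ⌊(a₀ + m_{k+1})/d_{k+1}⌋ (starting m₀ = 0, d₀ = 1), with convergents p_k = a_k·p_{k-1} + p_{k-2}, q_k = a_k·q_{k-1} + q_{k-2} (p₋₁ = 1, q₋₁ = 0):
  k = 0: a₀ = 11; p₀/q₀ = 11/1; p₀² − 123·q₀² = 121 − 123 = -2.
  k = 1: m = 11, d = 2, a = ⌊(11 + 11)/2⌋ = 11; p/q = (11·11 + 1)/(11·1 + 0) = 122/11; p² − 123·q² = 14884 − 14883 = 1.
  The first convergent with p² − 123·q² = 1 gives the fundamental solution (x₁, y₁) = (122, 11).
Step 2: Apply the recurrence (x_{n+1}, y_{n+1}) = (x₁x_n + 123y₁y_n, x₁y_n + y₁x_n) repeatedly.
  From (x_1, y_1) = (122, 11): x_2 = 122·122 + 123·11·11 = 29767; y_2 = 122·11 + 11·122 = 2684.
  From (x_2, y_2) = (29767, 2684): x_3 = 122·29767 + 123·11·2684 = 7263026; y_3 = 122·2684 + 11·29767 = 654885.
Step 3: Verify x_3² - 123·y_3² = 52751546676676 - 52751546676675 = 1 (should be 1). ✓

(x_1, y_1) = (122, 11); (x_3, y_3) = (7263026, 654885).


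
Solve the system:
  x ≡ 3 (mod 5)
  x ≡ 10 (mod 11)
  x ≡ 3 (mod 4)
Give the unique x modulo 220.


Moduli 5, 11, 4 are pairwise coprime; by CRT there is a unique solution modulo M = 5 · 11 · 4 = 220.
Solve pairwise, accumulating the modulus:
  Start with x ≡ 3 (mod 5).
  Combine with x ≡ 10 (mod 11): since gcd(5, 11) = 1, we get a unique residue mod 55.
    Write x = 3 + 5·t and substitute into x ≡ 10 (mod 11): 5·t ≡ 10 − 3 = 7 (mod 11).
    The inverse of 5 mod 11 is 9 (since 5·9 = 45 = 4·11 + 1), so t ≡ 9·7 = 63 ≡ 8 (mod 11).
    Then x = 3 + 5·8 = 43, valid modulo lcm(5, 11) = 55: x ≡ 43 (mod 55).
  Combine with x ≡ 3 (mod 4): since gcd(55, 4) = 1, we get a unique residue mod 220.
    Write x = 43 + 55·t and substitute into x ≡ 3 (mod 4): 55·t ≡ 3 − 43 = -40 (mod 4).
    Reduce coefficients mod 4: 3·t ≡ 0 (mod 4).
    The inverse of 3 mod 4 is 3 (since 3·3 = 9 = 2·4 + 1), so t ≡ 3·0 = 0 ≡ 0 (mod 4).
    Then x = 43 + 55·0 = 43, valid modulo lcm(55, 4) = 220: x ≡ 43 (mod 220).
Verify: 43 mod 5 = 3 ✓, 43 mod 11 = 10 ✓, 43 mod 4 = 3 ✓.

x ≡ 43 (mod 220).


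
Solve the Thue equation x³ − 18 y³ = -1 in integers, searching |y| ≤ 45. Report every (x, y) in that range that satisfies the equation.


The equation is x³ - 18y³ = -1. For fixed y, x³ = 18·y³ − 1, so a solution requires the RHS to be a perfect cube.
Strategy: iterate y from -45 to 45, compute RHS = 18·y³ − 1, and check whether it is a (positive or negative) perfect cube.
Check small values of y:
  y = 0: RHS = -1 = (-1)³ ⇒ x = -1 works.
  y = 1: RHS = 17 is not a perfect cube.
  y = -1: RHS = -19 is not a perfect cube.
  y = 2: RHS = 143 is not a perfect cube.
  y = -2: RHS = -145 is not a perfect cube.
  y = 3: RHS = 485 is not a perfect cube.
  y = -3: RHS = -487 is not a perfect cube.
Continuing the search up to |y| = 45 finds no further solutions beyond those listed.
Collected solutions: (-1, 0).

Solutions (with |y| ≤ 45): (-1, 0).


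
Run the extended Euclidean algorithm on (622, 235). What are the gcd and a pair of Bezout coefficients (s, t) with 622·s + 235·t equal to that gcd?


Euclidean algorithm on (622, 235) — divide until remainder is 0:
  622 = 2 · 235 + 152
  235 = 1 · 152 + 83
  152 = 1 · 83 + 69
  83 = 1 · 69 + 14
  69 = 4 · 14 + 13
  14 = 1 · 13 + 1
  13 = 13 · 1 + 0
gcd(622, 235) = 1.
Track Bezout coefficients alongside the remainders: start with r₀ = 622 = a·1 + b·0 (s = 1, t = 0) and r₁ = 235 = a·0 + b·1 (s = 0, t = 1); each new remainder r_{k+1} = r_{k-1} − q_k·r_k inherits s_{k+1} = s_{k-1} − q_k·s_k, t_{k+1} = t_{k-1} − q_k·t_k, so r_k = a·s_k + b·t_k at every step:
  q = 2: r = 152, s = 1 − 2·0 = 1, t = 0 − 2·1 = -2  (check: 622·1 + 235·(-2) = 152)
  q = 1: r = 83, s = 0 − 1·1 = -1, t = 1 − 1·(-2) = 3  (check: 622·(-1) + 235·3 = 83)
  q = 1: r = 69, s = 1 − 1·(-1) = 2, t = -2 − 1·3 = -5  (check: 622·2 + 235·(-5) = 69)
  q = 1: r = 14, s = -1 − 1·2 = -3, t = 3 − 1·(-5) = 8  (check: 622·(-3) + 235·8 = 14)
  q = 4: r = 13, s = 2 − 4·(-3) = 14, t = -5 − 4·8 = -37  (check: 622·14 + 235·(-37) = 13)
  q = 1: r = 1, s = -3 − 1·14 = -17, t = 8 − 1·(-37) = 45  (check: 622·(-17) + 235·45 = 1)
The row with r = 1 (the gcd) gives the Bezout coefficients s = -17, t = 45.
Result: 622 · (-17) + 235 · (45) = 1.

gcd(622, 235) = 1; s = -17, t = 45 (check: 622·(-17) + 235·45 = 1).


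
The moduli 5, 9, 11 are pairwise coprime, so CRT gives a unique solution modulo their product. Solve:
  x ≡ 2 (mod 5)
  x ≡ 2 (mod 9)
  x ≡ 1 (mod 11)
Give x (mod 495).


Moduli 5, 9, 11 are pairwise coprime; by CRT there is a unique solution modulo M = 5 · 9 · 11 = 495.
Solve pairwise, accumulating the modulus:
  Start with x ≡ 2 (mod 5).
  Combine with x ≡ 2 (mod 9): since gcd(5, 9) = 1, we get a unique residue mod 45.
    Write x = 2 + 5·t and substitute into x ≡ 2 (mod 9): 5·t ≡ 2 − 2 = 0 (mod 9).
    The inverse of 5 mod 9 is 2 (since 5·2 = 10 = 1·9 + 1), so t ≡ 2·0 = 0 ≡ 0 (mod 9).
    Then x = 2 + 5·0 = 2, valid modulo lcm(5, 9) = 45: x ≡ 2 (mod 45).
  Combine with x ≡ 1 (mod 11): since gcd(45, 11) = 1, we get a unique residue mod 495.
    Write x = 2 + 45·t and substitute into x ≡ 1 (mod 11): 45·t ≡ 1 − 2 = -1 (mod 11).
    Reduce coefficients mod 11: 1·t ≡ 10 (mod 11).
    So t ≡ 10 (mod 11).
    Then x = 2 + 45·10 = 452, valid modulo lcm(45, 11) = 495: x ≡ 452 (mod 495).
Verify: 452 mod 5 = 2 ✓, 452 mod 9 = 2 ✓, 452 mod 11 = 1 ✓.

x ≡ 452 (mod 495).


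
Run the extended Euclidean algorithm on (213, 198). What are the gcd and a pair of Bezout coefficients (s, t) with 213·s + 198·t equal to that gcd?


Euclidean algorithm on (213, 198) — divide until remainder is 0:
  213 = 1 · 198 + 15
  198 = 13 · 15 + 3
  15 = 5 · 3 + 0
gcd(213, 198) = 3.
Track Bezout coefficients alongside the remainders: start with r₀ = 213 = a·1 + b·0 (s = 1, t = 0) and r₁ = 198 = a·0 + b·1 (s = 0, t = 1); each new remainder r_{k+1} = r_{k-1} − q_k·r_k inherits s_{k+1} = s_{k-1} − q_k·s_k, t_{k+1} = t_{k-1} − q_k·t_k, so r_k = a·s_k + b·t_k at every step:
  q = 1: r = 15, s = 1 − 1·0 = 1, t = 0 − 1·1 = -1  (check: 213·1 + 198·(-1) = 15)
  q = 13: r = 3, s = 0 − 13·1 = -13, t = 1 − 13·(-1) = 14  (check: 213·(-13) + 198·14 = 3)
The row with r = 3 (the gcd) gives the Bezout coefficients s = -13, t = 14.
Result: 213 · (-13) + 198 · (14) = 3.

gcd(213, 198) = 3; s = -13, t = 14 (check: 213·(-13) + 198·14 = 3).


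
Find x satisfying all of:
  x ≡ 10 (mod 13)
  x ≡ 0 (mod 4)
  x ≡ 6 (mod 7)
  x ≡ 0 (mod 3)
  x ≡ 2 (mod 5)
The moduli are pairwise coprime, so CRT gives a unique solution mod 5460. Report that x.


Product of moduli M = 13 · 4 · 7 · 3 · 5 = 5460.
Merge one congruence at a time:
  Start: x ≡ 10 (mod 13).
  Combine with x ≡ 0 (mod 4); new modulus lcm = 52.
    Write x = 10 + 13·t and substitute into x ≡ 0 (mod 4): 13·t ≡ 0 − 10 = -10 (mod 4).
    Reduce coefficients mod 4: 1·t ≡ 2 (mod 4).
    So t ≡ 2 (mod 4).
    Then x = 10 + 13·2 = 36, valid modulo lcm(13, 4) = 52: x ≡ 36 (mod 52).
  Combine with x ≡ 6 (mod 7); new modulus lcm = 364.
    Write x = 36 + 52·t and substitute into x ≡ 6 (mod 7): 52·t ≡ 6 − 36 = -30 (mod 7).
    Reduce coefficients mod 7: 3·t ≡ 5 (mod 7).
    The inverse of 3 mod 7 is 5 (since 3·5 = 15 = 2·7 + 1), so t ≡ 5·5 = 25 ≡ 4 (mod 7).
    Then x = 36 + 52·4 = 244, valid modulo lcm(52, 7) = 364: x ≡ 244 (mod 364).
  Combine with x ≡ 0 (mod 3); new modulus lcm = 1092.
    Write x = 244 + 364·t and substitute into x ≡ 0 (mod 3): 364·t ≡ 0 − 244 = -244 (mod 3).
    Reduce coefficients mod 3: 1·t ≡ 2 (mod 3).
    So t ≡ 2 (mod 3).
    Then x = 244 + 364·2 = 972, valid modulo lcm(364, 3) = 1092: x ≡ 972 (mod 1092).
  Combine with x ≡ 2 (mod 5); new modulus lcm = 5460.
    Write x = 972 + 1092·t and substitute into x ≡ 2 (mod 5): 1092·t ≡ 2 − 972 = -970 (mod 5).
    Reduce coefficients mod 5: 2·t ≡ 0 (mod 5).
    The inverse of 2 mod 5 is 3 (since 2·3 = 6 = 1·5 + 1), so t ≡ 3·0 = 0 ≡ 0 (mod 5).
    Then x = 972 + 1092·0 = 972, valid modulo lcm(1092, 5) = 5460: x ≡ 972 (mod 5460).
Verify against each original: 972 mod 13 = 10, 972 mod 4 = 0, 972 mod 7 = 6, 972 mod 3 = 0, 972 mod 5 = 2.

x ≡ 972 (mod 5460).


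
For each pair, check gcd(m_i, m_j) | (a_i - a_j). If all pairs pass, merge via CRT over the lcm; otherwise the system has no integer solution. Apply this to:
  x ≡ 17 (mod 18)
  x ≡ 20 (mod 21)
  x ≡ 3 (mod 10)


Moduli 18, 21, 10 are not pairwise coprime, so CRT works modulo lcm(m_i) when all pairwise compatibility conditions hold.
Pairwise compatibility: gcd(m_i, m_j) must divide a_i - a_j for every pair.
Merge one congruence at a time:
  Start: x ≡ 17 (mod 18).
  Combine with x ≡ 20 (mod 21): gcd(18, 21) = 3; 20 - 17 = 3, which IS divisible by 3, so compatible.
    Write x = 17 + 18·t and substitute into x ≡ 20 (mod 21): 18·t ≡ 20 − 17 = 3 (mod 21).
    Divide the congruence (and modulus) by g = 3: 6·t ≡ 1 (mod 7).
    The inverse of 6 mod 7 is 6 (since 6·6 = 36 = 5·7 + 1), so t ≡ 6·1 = 6 ≡ 6 (mod 7).
    Then x = 17 + 18·6 = 125, valid modulo lcm(18, 21) = 126: x ≡ 125 (mod 126).
  Combine with x ≡ 3 (mod 10): gcd(126, 10) = 2; 3 - 125 = -122, which IS divisible by 2, so compatible.
    Write x = 125 + 126·t and substitute into x ≡ 3 (mod 10): 126·t ≡ 3 − 125 = -122 (mod 10).
    Divide the congruence (and modulus) by g = 2: 63·t ≡ -61 (mod 5).
    Reduce coefficients mod 5: 3·t ≡ 4 (mod 5).
    The inverse of 3 mod 5 is 2 (since 3·2 = 6 = 1·5 + 1), so t ≡ 2·4 = 8 ≡ 3 (mod 5).
    Then x = 125 + 126·3 = 503, valid modulo lcm(126, 10) = 630: x ≡ 503 (mod 630).
Verify: 503 mod 18 = 17, 503 mod 21 = 20, 503 mod 10 = 3.

x ≡ 503 (mod 630).
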